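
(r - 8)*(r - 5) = r^2 - 13*r + 40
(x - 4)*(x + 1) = x^2 - 3*x - 4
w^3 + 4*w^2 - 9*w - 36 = (w - 3)*(w + 3)*(w + 4)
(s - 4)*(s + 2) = s^2 - 2*s - 8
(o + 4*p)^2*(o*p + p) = o^3*p + 8*o^2*p^2 + o^2*p + 16*o*p^3 + 8*o*p^2 + 16*p^3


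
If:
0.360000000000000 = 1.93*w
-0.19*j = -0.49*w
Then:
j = 0.48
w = 0.19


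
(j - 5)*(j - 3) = j^2 - 8*j + 15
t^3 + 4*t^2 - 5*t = t*(t - 1)*(t + 5)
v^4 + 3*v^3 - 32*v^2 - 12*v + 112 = (v - 4)*(v - 2)*(v + 2)*(v + 7)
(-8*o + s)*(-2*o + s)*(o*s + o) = 16*o^3*s + 16*o^3 - 10*o^2*s^2 - 10*o^2*s + o*s^3 + o*s^2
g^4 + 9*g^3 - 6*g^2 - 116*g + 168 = (g - 2)^2*(g + 6)*(g + 7)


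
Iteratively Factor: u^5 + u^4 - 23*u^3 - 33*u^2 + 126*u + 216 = (u + 3)*(u^4 - 2*u^3 - 17*u^2 + 18*u + 72) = (u + 2)*(u + 3)*(u^3 - 4*u^2 - 9*u + 36) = (u + 2)*(u + 3)^2*(u^2 - 7*u + 12) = (u - 4)*(u + 2)*(u + 3)^2*(u - 3)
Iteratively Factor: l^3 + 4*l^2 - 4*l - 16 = (l + 2)*(l^2 + 2*l - 8) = (l - 2)*(l + 2)*(l + 4)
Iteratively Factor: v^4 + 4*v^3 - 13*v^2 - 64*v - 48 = (v - 4)*(v^3 + 8*v^2 + 19*v + 12) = (v - 4)*(v + 1)*(v^2 + 7*v + 12) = (v - 4)*(v + 1)*(v + 3)*(v + 4)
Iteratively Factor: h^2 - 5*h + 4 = (h - 4)*(h - 1)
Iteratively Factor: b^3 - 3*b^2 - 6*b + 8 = (b - 1)*(b^2 - 2*b - 8) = (b - 1)*(b + 2)*(b - 4)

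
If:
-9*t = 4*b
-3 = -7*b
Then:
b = 3/7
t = -4/21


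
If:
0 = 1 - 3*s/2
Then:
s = 2/3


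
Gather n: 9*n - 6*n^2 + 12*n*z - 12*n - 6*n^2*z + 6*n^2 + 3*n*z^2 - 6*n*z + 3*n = -6*n^2*z + n*(3*z^2 + 6*z)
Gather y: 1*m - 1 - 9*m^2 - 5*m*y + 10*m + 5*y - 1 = -9*m^2 + 11*m + y*(5 - 5*m) - 2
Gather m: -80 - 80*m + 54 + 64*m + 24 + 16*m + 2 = 0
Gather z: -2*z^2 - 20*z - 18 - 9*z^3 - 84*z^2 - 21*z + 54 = -9*z^3 - 86*z^2 - 41*z + 36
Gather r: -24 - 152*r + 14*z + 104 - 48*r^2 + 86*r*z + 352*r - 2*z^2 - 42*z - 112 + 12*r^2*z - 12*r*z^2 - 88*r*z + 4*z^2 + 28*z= r^2*(12*z - 48) + r*(-12*z^2 - 2*z + 200) + 2*z^2 - 32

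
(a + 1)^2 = a^2 + 2*a + 1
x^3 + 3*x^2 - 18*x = x*(x - 3)*(x + 6)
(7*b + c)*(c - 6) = 7*b*c - 42*b + c^2 - 6*c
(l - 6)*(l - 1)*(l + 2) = l^3 - 5*l^2 - 8*l + 12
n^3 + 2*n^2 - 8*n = n*(n - 2)*(n + 4)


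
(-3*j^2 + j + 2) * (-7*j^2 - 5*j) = 21*j^4 + 8*j^3 - 19*j^2 - 10*j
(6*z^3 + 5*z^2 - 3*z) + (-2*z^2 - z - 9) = 6*z^3 + 3*z^2 - 4*z - 9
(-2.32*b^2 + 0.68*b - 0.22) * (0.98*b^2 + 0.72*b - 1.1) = -2.2736*b^4 - 1.004*b^3 + 2.826*b^2 - 0.9064*b + 0.242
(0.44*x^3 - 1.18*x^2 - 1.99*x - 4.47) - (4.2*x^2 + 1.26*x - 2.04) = 0.44*x^3 - 5.38*x^2 - 3.25*x - 2.43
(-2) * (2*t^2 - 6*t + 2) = -4*t^2 + 12*t - 4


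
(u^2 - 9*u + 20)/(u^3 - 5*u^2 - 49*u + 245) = (u - 4)/(u^2 - 49)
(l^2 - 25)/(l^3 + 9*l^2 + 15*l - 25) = (l - 5)/(l^2 + 4*l - 5)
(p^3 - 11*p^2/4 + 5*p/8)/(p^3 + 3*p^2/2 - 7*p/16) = 2*(2*p - 5)/(4*p + 7)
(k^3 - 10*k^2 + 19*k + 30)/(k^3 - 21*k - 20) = (k - 6)/(k + 4)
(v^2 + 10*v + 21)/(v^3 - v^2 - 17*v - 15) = (v + 7)/(v^2 - 4*v - 5)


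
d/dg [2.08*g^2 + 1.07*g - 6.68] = 4.16*g + 1.07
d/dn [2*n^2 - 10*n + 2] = 4*n - 10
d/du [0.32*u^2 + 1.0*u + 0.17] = 0.64*u + 1.0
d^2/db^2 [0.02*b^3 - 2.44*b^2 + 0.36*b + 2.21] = 0.12*b - 4.88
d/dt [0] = 0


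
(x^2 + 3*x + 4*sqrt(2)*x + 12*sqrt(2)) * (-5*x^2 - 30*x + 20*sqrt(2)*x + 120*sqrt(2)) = -5*x^4 - 45*x^3 + 70*x^2 + 1440*x + 2880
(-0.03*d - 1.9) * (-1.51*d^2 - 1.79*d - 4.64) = 0.0453*d^3 + 2.9227*d^2 + 3.5402*d + 8.816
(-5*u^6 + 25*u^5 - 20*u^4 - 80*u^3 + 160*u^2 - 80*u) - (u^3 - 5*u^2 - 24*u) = -5*u^6 + 25*u^5 - 20*u^4 - 81*u^3 + 165*u^2 - 56*u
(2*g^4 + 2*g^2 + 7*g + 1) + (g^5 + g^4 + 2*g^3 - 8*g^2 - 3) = g^5 + 3*g^4 + 2*g^3 - 6*g^2 + 7*g - 2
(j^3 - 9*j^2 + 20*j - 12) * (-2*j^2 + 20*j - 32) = -2*j^5 + 38*j^4 - 252*j^3 + 712*j^2 - 880*j + 384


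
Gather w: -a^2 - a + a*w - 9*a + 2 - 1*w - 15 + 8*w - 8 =-a^2 - 10*a + w*(a + 7) - 21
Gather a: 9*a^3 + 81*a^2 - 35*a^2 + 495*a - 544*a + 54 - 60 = 9*a^3 + 46*a^2 - 49*a - 6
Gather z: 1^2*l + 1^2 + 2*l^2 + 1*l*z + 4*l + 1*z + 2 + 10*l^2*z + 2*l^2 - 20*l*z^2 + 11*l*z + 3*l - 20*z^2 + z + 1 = 4*l^2 + 8*l + z^2*(-20*l - 20) + z*(10*l^2 + 12*l + 2) + 4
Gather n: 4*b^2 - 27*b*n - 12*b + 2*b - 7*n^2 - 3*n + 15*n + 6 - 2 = 4*b^2 - 10*b - 7*n^2 + n*(12 - 27*b) + 4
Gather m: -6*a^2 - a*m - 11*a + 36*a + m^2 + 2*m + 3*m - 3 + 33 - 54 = -6*a^2 + 25*a + m^2 + m*(5 - a) - 24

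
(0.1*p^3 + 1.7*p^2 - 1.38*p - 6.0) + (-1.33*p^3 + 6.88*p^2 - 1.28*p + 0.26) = -1.23*p^3 + 8.58*p^2 - 2.66*p - 5.74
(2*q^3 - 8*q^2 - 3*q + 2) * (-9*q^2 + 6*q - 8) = -18*q^5 + 84*q^4 - 37*q^3 + 28*q^2 + 36*q - 16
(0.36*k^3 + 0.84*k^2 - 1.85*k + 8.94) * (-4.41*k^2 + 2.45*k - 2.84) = -1.5876*k^5 - 2.8224*k^4 + 9.1941*k^3 - 46.3435*k^2 + 27.157*k - 25.3896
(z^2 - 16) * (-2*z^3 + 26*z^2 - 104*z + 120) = -2*z^5 + 26*z^4 - 72*z^3 - 296*z^2 + 1664*z - 1920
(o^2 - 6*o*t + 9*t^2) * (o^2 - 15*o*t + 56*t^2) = o^4 - 21*o^3*t + 155*o^2*t^2 - 471*o*t^3 + 504*t^4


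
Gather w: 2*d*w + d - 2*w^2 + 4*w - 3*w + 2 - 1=d - 2*w^2 + w*(2*d + 1) + 1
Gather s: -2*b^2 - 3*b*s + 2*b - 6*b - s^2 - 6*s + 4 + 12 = -2*b^2 - 4*b - s^2 + s*(-3*b - 6) + 16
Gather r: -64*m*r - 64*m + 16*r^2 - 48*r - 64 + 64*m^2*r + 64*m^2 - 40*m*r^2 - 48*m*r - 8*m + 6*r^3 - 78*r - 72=64*m^2 - 72*m + 6*r^3 + r^2*(16 - 40*m) + r*(64*m^2 - 112*m - 126) - 136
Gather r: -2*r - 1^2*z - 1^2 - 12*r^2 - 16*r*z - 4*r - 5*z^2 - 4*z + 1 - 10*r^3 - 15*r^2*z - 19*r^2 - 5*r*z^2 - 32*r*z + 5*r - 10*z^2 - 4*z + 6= -10*r^3 + r^2*(-15*z - 31) + r*(-5*z^2 - 48*z - 1) - 15*z^2 - 9*z + 6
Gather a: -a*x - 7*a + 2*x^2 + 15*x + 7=a*(-x - 7) + 2*x^2 + 15*x + 7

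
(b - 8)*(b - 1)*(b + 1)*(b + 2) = b^4 - 6*b^3 - 17*b^2 + 6*b + 16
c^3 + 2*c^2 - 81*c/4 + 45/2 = (c - 5/2)*(c - 3/2)*(c + 6)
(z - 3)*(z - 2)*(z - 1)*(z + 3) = z^4 - 3*z^3 - 7*z^2 + 27*z - 18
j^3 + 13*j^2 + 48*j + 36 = (j + 1)*(j + 6)^2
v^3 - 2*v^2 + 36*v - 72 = (v - 2)*(v - 6*I)*(v + 6*I)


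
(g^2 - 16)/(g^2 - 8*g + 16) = (g + 4)/(g - 4)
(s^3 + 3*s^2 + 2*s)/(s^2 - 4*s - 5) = s*(s + 2)/(s - 5)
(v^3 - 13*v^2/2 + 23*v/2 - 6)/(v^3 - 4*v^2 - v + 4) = (v - 3/2)/(v + 1)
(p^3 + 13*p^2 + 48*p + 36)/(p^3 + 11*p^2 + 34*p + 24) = (p + 6)/(p + 4)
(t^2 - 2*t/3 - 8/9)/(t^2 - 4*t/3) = (t + 2/3)/t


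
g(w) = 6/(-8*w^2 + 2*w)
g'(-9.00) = 0.00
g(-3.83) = -0.05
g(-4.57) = -0.03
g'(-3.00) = -0.05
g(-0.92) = -0.70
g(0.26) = -288.46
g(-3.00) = -0.08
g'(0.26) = 29955.62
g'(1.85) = 0.30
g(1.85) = -0.25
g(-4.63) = -0.03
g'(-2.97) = -0.05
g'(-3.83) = -0.02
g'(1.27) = 1.02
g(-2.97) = -0.08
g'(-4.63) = -0.01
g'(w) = 6*(16*w - 2)/(-8*w^2 + 2*w)^2 = 3*(8*w - 1)/(w^2*(4*w - 1)^2)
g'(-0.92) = -1.35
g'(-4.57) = -0.01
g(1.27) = -0.58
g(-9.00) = -0.00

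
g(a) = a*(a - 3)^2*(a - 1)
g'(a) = a*(a - 3)^2 + a*(a - 1)*(2*a - 6) + (a - 3)^2*(a - 1)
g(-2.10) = 169.33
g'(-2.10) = -201.65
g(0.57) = -1.45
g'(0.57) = 2.02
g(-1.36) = 61.01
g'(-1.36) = -98.70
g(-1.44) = 69.27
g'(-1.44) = -107.69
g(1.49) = 1.66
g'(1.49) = 2.31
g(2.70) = 0.41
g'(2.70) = -2.36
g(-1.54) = 80.62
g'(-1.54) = -119.61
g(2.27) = 1.54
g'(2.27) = -2.32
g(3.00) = 0.00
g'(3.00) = 0.00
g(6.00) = 270.00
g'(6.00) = 279.00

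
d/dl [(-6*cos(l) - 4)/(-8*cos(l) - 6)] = -sin(l)/(4*cos(l) + 3)^2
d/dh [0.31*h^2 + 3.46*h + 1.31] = 0.62*h + 3.46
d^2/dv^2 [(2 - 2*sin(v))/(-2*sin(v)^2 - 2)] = (-9*sin(v)^5 + 4*sin(v)^4 - 10*sin(v)^2 + 4*sin(v) - 9*sin(3*v)/2 + sin(5*v)/2 + 2)/(sin(v)^2 + 1)^3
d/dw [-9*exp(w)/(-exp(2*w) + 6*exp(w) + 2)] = 9*(-exp(2*w) - 2)*exp(w)/(exp(4*w) - 12*exp(3*w) + 32*exp(2*w) + 24*exp(w) + 4)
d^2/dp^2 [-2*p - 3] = 0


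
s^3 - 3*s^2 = s^2*(s - 3)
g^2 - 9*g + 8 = (g - 8)*(g - 1)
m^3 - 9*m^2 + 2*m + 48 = (m - 8)*(m - 3)*(m + 2)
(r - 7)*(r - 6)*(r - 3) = r^3 - 16*r^2 + 81*r - 126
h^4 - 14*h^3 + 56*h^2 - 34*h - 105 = (h - 7)*(h - 5)*(h - 3)*(h + 1)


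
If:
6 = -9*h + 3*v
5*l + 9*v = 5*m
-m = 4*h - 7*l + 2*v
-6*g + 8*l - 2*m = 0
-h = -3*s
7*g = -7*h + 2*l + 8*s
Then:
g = 170/411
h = 62/137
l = 998/411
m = 3482/411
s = 62/411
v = 460/137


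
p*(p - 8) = p^2 - 8*p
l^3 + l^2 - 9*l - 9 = (l - 3)*(l + 1)*(l + 3)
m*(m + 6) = m^2 + 6*m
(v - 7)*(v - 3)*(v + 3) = v^3 - 7*v^2 - 9*v + 63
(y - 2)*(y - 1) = y^2 - 3*y + 2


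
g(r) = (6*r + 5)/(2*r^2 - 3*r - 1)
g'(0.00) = 9.00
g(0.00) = -5.00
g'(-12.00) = -0.01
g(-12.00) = -0.21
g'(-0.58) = 8.30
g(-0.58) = 1.08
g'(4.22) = -0.60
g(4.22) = 1.38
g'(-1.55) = 0.16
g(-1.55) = -0.51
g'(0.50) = -1.00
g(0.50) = -4.00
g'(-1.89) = 0.03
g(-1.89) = -0.54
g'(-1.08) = 0.79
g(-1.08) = -0.32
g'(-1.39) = 0.28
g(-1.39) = -0.47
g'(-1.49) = 0.19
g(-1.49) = -0.50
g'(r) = (3 - 4*r)*(6*r + 5)/(2*r^2 - 3*r - 1)^2 + 6/(2*r^2 - 3*r - 1) = (-12*r^2 - 20*r + 9)/(4*r^4 - 12*r^3 + 5*r^2 + 6*r + 1)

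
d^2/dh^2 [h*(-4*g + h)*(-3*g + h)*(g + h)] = 10*g^2 - 36*g*h + 12*h^2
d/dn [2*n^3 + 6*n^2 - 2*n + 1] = 6*n^2 + 12*n - 2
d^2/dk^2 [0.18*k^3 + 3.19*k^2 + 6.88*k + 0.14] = 1.08*k + 6.38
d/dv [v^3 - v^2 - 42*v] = 3*v^2 - 2*v - 42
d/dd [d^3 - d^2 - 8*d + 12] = 3*d^2 - 2*d - 8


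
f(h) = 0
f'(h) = 0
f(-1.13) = 0.00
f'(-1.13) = 0.00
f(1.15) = 0.00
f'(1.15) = 0.00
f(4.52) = 0.00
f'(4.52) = 0.00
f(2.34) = 0.00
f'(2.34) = 0.00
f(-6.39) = 0.00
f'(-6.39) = 0.00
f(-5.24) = 0.00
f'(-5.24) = 0.00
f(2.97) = 0.00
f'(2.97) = 0.00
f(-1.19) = 0.00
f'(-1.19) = 0.00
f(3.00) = 0.00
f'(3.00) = 0.00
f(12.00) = 0.00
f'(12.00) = 0.00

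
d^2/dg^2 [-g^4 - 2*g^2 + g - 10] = -12*g^2 - 4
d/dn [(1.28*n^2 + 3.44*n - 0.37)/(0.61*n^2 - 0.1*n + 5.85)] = (-2.2264*n^2 + 15.4274*n + 20.087)/(0.3721*n^4 - 0.122*n^3 + 7.147*n^2 - 1.17*n + 34.2225)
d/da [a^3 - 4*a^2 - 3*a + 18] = 3*a^2 - 8*a - 3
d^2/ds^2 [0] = 0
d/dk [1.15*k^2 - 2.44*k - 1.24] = 2.3*k - 2.44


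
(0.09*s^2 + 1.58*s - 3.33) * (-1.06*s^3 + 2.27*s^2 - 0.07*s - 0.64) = -0.0954*s^5 - 1.4705*s^4 + 7.1101*s^3 - 7.7273*s^2 - 0.7781*s + 2.1312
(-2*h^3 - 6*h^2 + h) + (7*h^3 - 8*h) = 5*h^3 - 6*h^2 - 7*h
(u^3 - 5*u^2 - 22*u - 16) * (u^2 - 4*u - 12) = u^5 - 9*u^4 - 14*u^3 + 132*u^2 + 328*u + 192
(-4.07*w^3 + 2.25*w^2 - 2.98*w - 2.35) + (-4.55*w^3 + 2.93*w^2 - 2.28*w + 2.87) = -8.62*w^3 + 5.18*w^2 - 5.26*w + 0.52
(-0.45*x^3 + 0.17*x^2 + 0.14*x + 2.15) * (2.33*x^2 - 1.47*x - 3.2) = -1.0485*x^5 + 1.0576*x^4 + 1.5163*x^3 + 4.2597*x^2 - 3.6085*x - 6.88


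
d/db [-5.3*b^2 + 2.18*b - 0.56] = 2.18 - 10.6*b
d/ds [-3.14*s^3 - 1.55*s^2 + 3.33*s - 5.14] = -9.42*s^2 - 3.1*s + 3.33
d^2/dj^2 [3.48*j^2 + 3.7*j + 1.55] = 6.96000000000000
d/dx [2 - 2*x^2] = -4*x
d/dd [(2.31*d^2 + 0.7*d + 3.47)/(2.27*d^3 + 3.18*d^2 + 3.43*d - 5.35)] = (-5.2437*d^4 - 3.178*d^3 - 17.9334*d^2 - 46.7862*d - 15.6471)/(5.1529*d^6 + 14.4372*d^5 + 25.6846*d^4 - 2.4742*d^3 - 22.2611*d^2 - 36.701*d + 28.6225)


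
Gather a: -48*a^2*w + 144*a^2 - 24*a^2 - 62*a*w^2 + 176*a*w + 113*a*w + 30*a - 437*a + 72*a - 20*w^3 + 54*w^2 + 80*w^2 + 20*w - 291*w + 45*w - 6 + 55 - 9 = a^2*(120 - 48*w) + a*(-62*w^2 + 289*w - 335) - 20*w^3 + 134*w^2 - 226*w + 40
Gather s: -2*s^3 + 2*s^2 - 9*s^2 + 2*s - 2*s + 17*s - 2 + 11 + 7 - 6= -2*s^3 - 7*s^2 + 17*s + 10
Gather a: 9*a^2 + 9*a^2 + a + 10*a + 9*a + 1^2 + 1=18*a^2 + 20*a + 2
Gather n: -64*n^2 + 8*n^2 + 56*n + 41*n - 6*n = -56*n^2 + 91*n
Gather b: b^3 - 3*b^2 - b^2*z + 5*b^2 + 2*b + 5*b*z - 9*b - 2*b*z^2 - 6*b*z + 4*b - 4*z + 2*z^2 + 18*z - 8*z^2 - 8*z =b^3 + b^2*(2 - z) + b*(-2*z^2 - z - 3) - 6*z^2 + 6*z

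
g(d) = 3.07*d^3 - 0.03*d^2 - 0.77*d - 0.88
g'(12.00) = 1324.75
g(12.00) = 5290.52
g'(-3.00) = 82.30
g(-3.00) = -81.73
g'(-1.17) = 11.91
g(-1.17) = -4.94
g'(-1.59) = 22.61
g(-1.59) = -12.07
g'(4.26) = 166.11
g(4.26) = 232.63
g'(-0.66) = 3.28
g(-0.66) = -1.27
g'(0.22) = -0.34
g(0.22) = -1.02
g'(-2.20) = 43.94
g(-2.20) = -32.02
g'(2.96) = 79.75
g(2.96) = 76.20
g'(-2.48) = 56.02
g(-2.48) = -45.98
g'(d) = 9.21*d^2 - 0.06*d - 0.77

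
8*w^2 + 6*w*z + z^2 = (2*w + z)*(4*w + z)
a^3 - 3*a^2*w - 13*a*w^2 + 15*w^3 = (a - 5*w)*(a - w)*(a + 3*w)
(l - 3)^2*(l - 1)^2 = l^4 - 8*l^3 + 22*l^2 - 24*l + 9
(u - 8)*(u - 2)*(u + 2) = u^3 - 8*u^2 - 4*u + 32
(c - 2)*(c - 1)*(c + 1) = c^3 - 2*c^2 - c + 2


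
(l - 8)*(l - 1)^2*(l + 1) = l^4 - 9*l^3 + 7*l^2 + 9*l - 8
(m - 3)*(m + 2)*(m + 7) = m^3 + 6*m^2 - 13*m - 42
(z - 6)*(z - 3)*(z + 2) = z^3 - 7*z^2 + 36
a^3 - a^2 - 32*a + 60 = (a - 5)*(a - 2)*(a + 6)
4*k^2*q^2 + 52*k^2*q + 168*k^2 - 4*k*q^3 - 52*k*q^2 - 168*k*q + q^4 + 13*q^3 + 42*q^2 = (-2*k + q)^2*(q + 6)*(q + 7)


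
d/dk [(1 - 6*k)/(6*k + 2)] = -9/(18*k^2 + 12*k + 2)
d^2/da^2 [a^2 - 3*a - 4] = 2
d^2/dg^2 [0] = 0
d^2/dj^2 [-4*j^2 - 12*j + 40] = -8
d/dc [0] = 0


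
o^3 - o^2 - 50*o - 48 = (o - 8)*(o + 1)*(o + 6)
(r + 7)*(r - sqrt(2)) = r^2 - sqrt(2)*r + 7*r - 7*sqrt(2)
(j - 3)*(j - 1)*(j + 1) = j^3 - 3*j^2 - j + 3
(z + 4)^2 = z^2 + 8*z + 16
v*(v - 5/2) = v^2 - 5*v/2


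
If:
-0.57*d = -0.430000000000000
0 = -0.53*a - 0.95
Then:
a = -1.79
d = 0.75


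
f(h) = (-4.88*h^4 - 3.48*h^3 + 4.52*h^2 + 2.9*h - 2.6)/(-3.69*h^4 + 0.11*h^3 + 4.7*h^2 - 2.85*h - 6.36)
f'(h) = (-19.52*h^3 - 10.44*h^2 + 9.04*h + 2.9)/(-3.69*h^4 + 0.11*h^3 + 4.7*h^2 - 2.85*h - 6.36) + (14.76*h^3 - 0.33*h^2 - 9.4*h + 2.85)*(-4.88*h^4 - 3.48*h^3 + 4.52*h^2 + 2.9*h - 2.6)/(-3.69*h^4 + 0.11*h^3 + 4.7*h^2 - 2.85*h - 6.36)^2 = (-13.378*h^6 - 12.5144*h^5 + 56.9738*h^4 + 104.9692*h^3 + 40.7444*h^2 - 33.0544*h - 25.854)/(13.6161*h^8 - 0.8118*h^7 - 34.6739*h^6 + 22.067*h^5 + 68.3998*h^4 - 28.1892*h^3 - 51.6615*h^2 + 36.252*h + 40.4496)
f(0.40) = 0.16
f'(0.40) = -0.53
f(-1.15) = 0.92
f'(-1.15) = 0.02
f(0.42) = 0.15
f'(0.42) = -0.50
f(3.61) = 1.60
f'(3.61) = -0.07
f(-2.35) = 1.01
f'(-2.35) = -0.09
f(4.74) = 1.54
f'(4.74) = -0.05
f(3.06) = 1.64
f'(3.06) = -0.07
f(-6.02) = 1.17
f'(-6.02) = -0.02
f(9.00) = 1.44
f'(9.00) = -0.01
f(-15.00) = 1.26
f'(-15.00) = -0.00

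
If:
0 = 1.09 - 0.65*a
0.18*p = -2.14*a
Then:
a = 1.68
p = -19.94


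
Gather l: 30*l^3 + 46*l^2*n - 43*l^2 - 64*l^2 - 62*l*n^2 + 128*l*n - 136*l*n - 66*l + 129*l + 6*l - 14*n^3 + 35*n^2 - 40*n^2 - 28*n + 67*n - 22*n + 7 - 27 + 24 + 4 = 30*l^3 + l^2*(46*n - 107) + l*(-62*n^2 - 8*n + 69) - 14*n^3 - 5*n^2 + 17*n + 8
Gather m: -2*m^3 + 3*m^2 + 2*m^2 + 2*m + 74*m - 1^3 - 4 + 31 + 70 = -2*m^3 + 5*m^2 + 76*m + 96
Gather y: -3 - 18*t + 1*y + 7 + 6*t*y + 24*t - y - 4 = 6*t*y + 6*t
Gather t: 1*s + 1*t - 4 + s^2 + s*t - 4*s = s^2 - 3*s + t*(s + 1) - 4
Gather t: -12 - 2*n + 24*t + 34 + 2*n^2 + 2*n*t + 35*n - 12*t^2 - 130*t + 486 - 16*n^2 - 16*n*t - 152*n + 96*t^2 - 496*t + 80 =-14*n^2 - 119*n + 84*t^2 + t*(-14*n - 602) + 588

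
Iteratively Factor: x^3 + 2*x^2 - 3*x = (x - 1)*(x^2 + 3*x) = (x - 1)*(x + 3)*(x)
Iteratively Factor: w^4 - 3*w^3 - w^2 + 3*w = (w - 3)*(w^3 - w) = (w - 3)*(w + 1)*(w^2 - w) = w*(w - 3)*(w + 1)*(w - 1)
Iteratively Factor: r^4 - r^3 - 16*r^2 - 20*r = (r - 5)*(r^3 + 4*r^2 + 4*r) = (r - 5)*(r + 2)*(r^2 + 2*r) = (r - 5)*(r + 2)^2*(r)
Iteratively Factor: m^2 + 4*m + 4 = (m + 2)*(m + 2)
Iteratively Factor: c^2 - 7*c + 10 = (c - 5)*(c - 2)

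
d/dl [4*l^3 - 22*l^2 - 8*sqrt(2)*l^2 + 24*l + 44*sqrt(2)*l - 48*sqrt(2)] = 12*l^2 - 44*l - 16*sqrt(2)*l + 24 + 44*sqrt(2)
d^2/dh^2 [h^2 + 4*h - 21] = 2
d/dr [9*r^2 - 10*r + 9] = 18*r - 10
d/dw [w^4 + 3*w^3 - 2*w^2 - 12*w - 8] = 4*w^3 + 9*w^2 - 4*w - 12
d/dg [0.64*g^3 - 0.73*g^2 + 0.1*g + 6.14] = 1.92*g^2 - 1.46*g + 0.1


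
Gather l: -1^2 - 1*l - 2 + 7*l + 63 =6*l + 60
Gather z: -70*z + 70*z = 0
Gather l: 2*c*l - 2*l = l*(2*c - 2)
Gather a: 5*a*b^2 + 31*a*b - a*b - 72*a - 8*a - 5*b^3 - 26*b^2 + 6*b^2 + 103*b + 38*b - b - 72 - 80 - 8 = a*(5*b^2 + 30*b - 80) - 5*b^3 - 20*b^2 + 140*b - 160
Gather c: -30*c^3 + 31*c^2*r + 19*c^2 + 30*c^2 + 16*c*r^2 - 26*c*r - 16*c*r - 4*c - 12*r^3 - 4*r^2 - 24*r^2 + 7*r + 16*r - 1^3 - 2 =-30*c^3 + c^2*(31*r + 49) + c*(16*r^2 - 42*r - 4) - 12*r^3 - 28*r^2 + 23*r - 3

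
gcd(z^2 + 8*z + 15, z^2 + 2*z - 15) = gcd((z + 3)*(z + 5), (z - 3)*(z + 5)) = z + 5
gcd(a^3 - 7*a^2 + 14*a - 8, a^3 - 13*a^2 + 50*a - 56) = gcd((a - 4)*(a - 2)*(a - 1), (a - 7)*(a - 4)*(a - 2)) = a^2 - 6*a + 8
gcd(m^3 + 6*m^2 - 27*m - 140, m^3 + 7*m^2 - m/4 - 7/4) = m + 7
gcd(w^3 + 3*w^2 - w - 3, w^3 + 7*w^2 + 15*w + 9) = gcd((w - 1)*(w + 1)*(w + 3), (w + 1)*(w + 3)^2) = w^2 + 4*w + 3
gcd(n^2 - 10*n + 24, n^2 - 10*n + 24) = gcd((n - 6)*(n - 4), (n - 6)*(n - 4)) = n^2 - 10*n + 24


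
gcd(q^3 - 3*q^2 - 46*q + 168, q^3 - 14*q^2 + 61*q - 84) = q - 4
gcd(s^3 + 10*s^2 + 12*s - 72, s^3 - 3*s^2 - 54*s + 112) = s - 2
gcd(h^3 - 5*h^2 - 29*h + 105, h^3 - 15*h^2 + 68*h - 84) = h - 7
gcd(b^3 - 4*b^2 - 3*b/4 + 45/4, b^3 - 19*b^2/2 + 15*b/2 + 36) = b^2 - 3*b/2 - 9/2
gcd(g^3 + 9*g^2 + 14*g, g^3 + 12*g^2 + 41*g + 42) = g^2 + 9*g + 14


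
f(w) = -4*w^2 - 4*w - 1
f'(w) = -8*w - 4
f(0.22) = -2.07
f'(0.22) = -5.76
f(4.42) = -96.83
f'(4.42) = -39.36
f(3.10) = -51.84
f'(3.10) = -28.80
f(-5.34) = -93.70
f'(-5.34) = 38.72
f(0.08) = -1.35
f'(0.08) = -4.64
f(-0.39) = -0.05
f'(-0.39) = -0.88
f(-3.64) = -39.44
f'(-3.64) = 25.12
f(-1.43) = -3.46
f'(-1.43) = 7.44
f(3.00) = -49.00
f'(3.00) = -28.00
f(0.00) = -1.00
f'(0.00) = -4.00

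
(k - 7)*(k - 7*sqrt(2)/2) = k^2 - 7*k - 7*sqrt(2)*k/2 + 49*sqrt(2)/2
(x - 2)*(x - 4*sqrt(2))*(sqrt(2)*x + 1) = sqrt(2)*x^3 - 7*x^2 - 2*sqrt(2)*x^2 - 4*sqrt(2)*x + 14*x + 8*sqrt(2)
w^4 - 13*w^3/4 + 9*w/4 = w*(w - 3)*(w - 1)*(w + 3/4)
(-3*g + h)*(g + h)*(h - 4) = -3*g^2*h + 12*g^2 - 2*g*h^2 + 8*g*h + h^3 - 4*h^2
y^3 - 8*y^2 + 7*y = y*(y - 7)*(y - 1)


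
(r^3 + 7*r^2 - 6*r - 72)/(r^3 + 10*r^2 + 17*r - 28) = (r^2 + 3*r - 18)/(r^2 + 6*r - 7)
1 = 1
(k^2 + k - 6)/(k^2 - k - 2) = (k + 3)/(k + 1)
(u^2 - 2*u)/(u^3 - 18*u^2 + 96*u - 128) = u/(u^2 - 16*u + 64)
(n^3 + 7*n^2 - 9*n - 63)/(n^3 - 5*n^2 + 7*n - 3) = (n^2 + 10*n + 21)/(n^2 - 2*n + 1)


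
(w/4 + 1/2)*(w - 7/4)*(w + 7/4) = w^3/4 + w^2/2 - 49*w/64 - 49/32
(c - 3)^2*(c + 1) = c^3 - 5*c^2 + 3*c + 9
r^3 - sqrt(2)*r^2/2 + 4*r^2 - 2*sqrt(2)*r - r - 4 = (r + 4)*(r - sqrt(2))*(r + sqrt(2)/2)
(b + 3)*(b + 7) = b^2 + 10*b + 21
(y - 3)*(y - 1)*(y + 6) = y^3 + 2*y^2 - 21*y + 18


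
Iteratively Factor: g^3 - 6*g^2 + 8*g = (g)*(g^2 - 6*g + 8) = g*(g - 2)*(g - 4)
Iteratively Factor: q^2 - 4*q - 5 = (q + 1)*(q - 5)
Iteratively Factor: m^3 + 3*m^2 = (m)*(m^2 + 3*m) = m*(m + 3)*(m)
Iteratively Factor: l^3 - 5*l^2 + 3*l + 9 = (l + 1)*(l^2 - 6*l + 9) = (l - 3)*(l + 1)*(l - 3)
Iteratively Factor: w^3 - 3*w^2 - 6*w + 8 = (w - 4)*(w^2 + w - 2) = (w - 4)*(w - 1)*(w + 2)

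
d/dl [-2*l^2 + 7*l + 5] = 7 - 4*l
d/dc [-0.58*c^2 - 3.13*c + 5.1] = -1.16*c - 3.13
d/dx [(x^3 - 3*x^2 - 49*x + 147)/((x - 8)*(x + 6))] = (x^4 - 4*x^3 - 89*x^2 - 6*x + 2646)/(x^4 - 4*x^3 - 92*x^2 + 192*x + 2304)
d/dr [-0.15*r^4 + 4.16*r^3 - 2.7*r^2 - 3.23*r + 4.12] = -0.6*r^3 + 12.48*r^2 - 5.4*r - 3.23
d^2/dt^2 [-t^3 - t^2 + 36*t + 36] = -6*t - 2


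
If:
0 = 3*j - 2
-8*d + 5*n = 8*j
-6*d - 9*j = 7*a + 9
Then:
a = -15*n/28 - 11/7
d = 5*n/8 - 2/3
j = 2/3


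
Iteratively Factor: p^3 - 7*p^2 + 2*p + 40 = (p + 2)*(p^2 - 9*p + 20) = (p - 5)*(p + 2)*(p - 4)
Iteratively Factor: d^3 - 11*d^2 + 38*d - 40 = (d - 2)*(d^2 - 9*d + 20) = (d - 5)*(d - 2)*(d - 4)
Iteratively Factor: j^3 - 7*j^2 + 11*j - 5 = (j - 1)*(j^2 - 6*j + 5) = (j - 5)*(j - 1)*(j - 1)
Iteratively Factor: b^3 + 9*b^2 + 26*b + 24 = (b + 3)*(b^2 + 6*b + 8) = (b + 2)*(b + 3)*(b + 4)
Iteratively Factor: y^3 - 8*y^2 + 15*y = (y - 5)*(y^2 - 3*y) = (y - 5)*(y - 3)*(y)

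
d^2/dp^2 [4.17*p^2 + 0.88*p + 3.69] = 8.34000000000000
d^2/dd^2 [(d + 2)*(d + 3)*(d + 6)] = 6*d + 22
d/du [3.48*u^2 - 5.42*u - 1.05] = 6.96*u - 5.42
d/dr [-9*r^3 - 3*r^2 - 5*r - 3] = -27*r^2 - 6*r - 5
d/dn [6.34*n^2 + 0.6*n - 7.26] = 12.68*n + 0.6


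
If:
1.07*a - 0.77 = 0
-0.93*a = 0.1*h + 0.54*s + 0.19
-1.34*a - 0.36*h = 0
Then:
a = 0.72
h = -2.68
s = -1.10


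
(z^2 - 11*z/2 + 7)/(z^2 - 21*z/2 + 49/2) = (z - 2)/(z - 7)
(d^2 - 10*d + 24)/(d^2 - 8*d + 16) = (d - 6)/(d - 4)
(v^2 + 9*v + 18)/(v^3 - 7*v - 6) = (v^2 + 9*v + 18)/(v^3 - 7*v - 6)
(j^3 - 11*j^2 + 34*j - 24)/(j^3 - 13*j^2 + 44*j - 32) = (j - 6)/(j - 8)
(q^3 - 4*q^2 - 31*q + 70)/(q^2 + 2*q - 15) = (q^2 - 9*q + 14)/(q - 3)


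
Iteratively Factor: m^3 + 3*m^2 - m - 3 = (m - 1)*(m^2 + 4*m + 3) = (m - 1)*(m + 1)*(m + 3)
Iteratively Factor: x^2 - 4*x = (x)*(x - 4)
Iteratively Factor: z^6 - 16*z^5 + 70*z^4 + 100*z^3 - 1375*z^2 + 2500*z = (z - 5)*(z^5 - 11*z^4 + 15*z^3 + 175*z^2 - 500*z) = (z - 5)^2*(z^4 - 6*z^3 - 15*z^2 + 100*z) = (z - 5)^3*(z^3 - z^2 - 20*z) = (z - 5)^4*(z^2 + 4*z) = z*(z - 5)^4*(z + 4)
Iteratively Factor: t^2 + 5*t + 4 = (t + 4)*(t + 1)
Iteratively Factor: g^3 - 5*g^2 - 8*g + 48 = (g + 3)*(g^2 - 8*g + 16) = (g - 4)*(g + 3)*(g - 4)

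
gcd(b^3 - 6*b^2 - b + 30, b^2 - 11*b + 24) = b - 3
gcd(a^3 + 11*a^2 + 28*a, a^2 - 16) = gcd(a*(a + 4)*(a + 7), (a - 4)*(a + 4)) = a + 4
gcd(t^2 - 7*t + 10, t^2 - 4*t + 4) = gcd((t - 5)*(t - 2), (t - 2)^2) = t - 2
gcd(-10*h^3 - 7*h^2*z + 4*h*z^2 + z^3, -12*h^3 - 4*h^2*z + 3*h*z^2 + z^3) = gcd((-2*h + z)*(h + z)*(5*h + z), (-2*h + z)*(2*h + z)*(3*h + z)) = -2*h + z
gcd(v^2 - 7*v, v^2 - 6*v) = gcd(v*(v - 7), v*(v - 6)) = v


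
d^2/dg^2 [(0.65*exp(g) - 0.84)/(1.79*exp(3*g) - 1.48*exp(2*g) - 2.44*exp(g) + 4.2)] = (8.33066*exp(6*g) - 29.388936*exp(5*g) + 37.258128*exp(4*g) - 65.896556*exp(3*g) + 71.978256*exp(2*g) - 19.225584*exp(g) + 2.85768)*exp(g)/(5.735339*exp(9*g) - 14.226204*exp(8*g) - 11.691564*exp(7*g) + 75.914156*exp(6*g) - 50.822736*exp(5*g) - 108.898464*exp(4*g) + 171.202256*exp(3*g) - 3.30624*exp(2*g) - 129.1248*exp(g) + 74.088)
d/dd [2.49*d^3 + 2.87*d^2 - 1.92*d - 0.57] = 7.47*d^2 + 5.74*d - 1.92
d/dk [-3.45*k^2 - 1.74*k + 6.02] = -6.9*k - 1.74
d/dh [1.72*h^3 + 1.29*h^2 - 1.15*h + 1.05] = 5.16*h^2 + 2.58*h - 1.15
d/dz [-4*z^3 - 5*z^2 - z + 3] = -12*z^2 - 10*z - 1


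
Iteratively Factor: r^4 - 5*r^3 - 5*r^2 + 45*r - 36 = (r - 1)*(r^3 - 4*r^2 - 9*r + 36) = (r - 4)*(r - 1)*(r^2 - 9) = (r - 4)*(r - 3)*(r - 1)*(r + 3)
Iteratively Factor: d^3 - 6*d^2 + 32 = (d - 4)*(d^2 - 2*d - 8) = (d - 4)^2*(d + 2)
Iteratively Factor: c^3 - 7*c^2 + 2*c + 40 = (c - 4)*(c^2 - 3*c - 10) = (c - 5)*(c - 4)*(c + 2)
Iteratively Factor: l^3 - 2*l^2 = (l)*(l^2 - 2*l) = l^2*(l - 2)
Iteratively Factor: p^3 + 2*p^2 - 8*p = (p)*(p^2 + 2*p - 8) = p*(p - 2)*(p + 4)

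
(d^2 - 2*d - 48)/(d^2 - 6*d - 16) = (d + 6)/(d + 2)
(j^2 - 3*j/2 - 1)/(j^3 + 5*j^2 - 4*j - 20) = (j + 1/2)/(j^2 + 7*j + 10)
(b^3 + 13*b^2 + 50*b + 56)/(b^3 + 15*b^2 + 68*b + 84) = (b + 4)/(b + 6)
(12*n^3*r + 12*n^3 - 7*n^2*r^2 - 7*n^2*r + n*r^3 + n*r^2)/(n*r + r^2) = n*(12*n^2*r + 12*n^2 - 7*n*r^2 - 7*n*r + r^3 + r^2)/(r*(n + r))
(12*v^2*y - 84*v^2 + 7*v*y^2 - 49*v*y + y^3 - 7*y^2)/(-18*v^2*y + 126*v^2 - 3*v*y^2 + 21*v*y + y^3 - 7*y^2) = (4*v + y)/(-6*v + y)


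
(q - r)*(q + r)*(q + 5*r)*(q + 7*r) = q^4 + 12*q^3*r + 34*q^2*r^2 - 12*q*r^3 - 35*r^4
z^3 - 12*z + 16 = (z - 2)^2*(z + 4)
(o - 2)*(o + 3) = o^2 + o - 6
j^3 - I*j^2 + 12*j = j*(j - 4*I)*(j + 3*I)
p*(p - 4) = p^2 - 4*p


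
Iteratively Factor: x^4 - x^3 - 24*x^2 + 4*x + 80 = (x + 4)*(x^3 - 5*x^2 - 4*x + 20) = (x - 2)*(x + 4)*(x^2 - 3*x - 10) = (x - 2)*(x + 2)*(x + 4)*(x - 5)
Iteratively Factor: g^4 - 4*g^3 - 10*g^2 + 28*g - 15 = (g + 3)*(g^3 - 7*g^2 + 11*g - 5) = (g - 5)*(g + 3)*(g^2 - 2*g + 1) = (g - 5)*(g - 1)*(g + 3)*(g - 1)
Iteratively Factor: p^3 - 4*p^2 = (p)*(p^2 - 4*p) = p*(p - 4)*(p)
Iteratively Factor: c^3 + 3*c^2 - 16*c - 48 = (c + 4)*(c^2 - c - 12) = (c - 4)*(c + 4)*(c + 3)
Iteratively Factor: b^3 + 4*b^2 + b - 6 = (b + 3)*(b^2 + b - 2) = (b + 2)*(b + 3)*(b - 1)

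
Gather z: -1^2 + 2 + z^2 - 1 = z^2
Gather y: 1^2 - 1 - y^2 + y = -y^2 + y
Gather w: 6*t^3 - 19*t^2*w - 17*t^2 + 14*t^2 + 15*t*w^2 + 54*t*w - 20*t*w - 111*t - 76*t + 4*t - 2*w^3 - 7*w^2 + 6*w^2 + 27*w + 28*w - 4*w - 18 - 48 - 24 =6*t^3 - 3*t^2 - 183*t - 2*w^3 + w^2*(15*t - 1) + w*(-19*t^2 + 34*t + 51) - 90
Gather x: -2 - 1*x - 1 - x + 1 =-2*x - 2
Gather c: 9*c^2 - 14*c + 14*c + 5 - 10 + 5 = 9*c^2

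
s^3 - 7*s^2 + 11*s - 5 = (s - 5)*(s - 1)^2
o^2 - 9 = (o - 3)*(o + 3)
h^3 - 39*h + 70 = (h - 5)*(h - 2)*(h + 7)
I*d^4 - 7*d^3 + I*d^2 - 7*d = d*(d + I)*(d + 7*I)*(I*d + 1)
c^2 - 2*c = c*(c - 2)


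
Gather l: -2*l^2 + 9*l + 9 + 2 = -2*l^2 + 9*l + 11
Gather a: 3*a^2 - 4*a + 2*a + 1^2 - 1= 3*a^2 - 2*a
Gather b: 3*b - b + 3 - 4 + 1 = 2*b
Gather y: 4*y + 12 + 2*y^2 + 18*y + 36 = 2*y^2 + 22*y + 48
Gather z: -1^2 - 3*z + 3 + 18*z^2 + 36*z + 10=18*z^2 + 33*z + 12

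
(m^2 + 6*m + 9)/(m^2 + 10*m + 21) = (m + 3)/(m + 7)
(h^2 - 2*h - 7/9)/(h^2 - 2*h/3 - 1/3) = (h - 7/3)/(h - 1)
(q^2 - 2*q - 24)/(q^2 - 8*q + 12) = (q + 4)/(q - 2)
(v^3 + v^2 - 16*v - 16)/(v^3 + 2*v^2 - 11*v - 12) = (v - 4)/(v - 3)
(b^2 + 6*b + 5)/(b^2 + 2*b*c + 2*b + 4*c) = (b^2 + 6*b + 5)/(b^2 + 2*b*c + 2*b + 4*c)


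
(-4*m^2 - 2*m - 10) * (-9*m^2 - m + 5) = 36*m^4 + 22*m^3 + 72*m^2 - 50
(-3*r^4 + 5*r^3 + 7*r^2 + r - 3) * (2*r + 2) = -6*r^5 + 4*r^4 + 24*r^3 + 16*r^2 - 4*r - 6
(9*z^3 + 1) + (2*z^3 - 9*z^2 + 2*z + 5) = 11*z^3 - 9*z^2 + 2*z + 6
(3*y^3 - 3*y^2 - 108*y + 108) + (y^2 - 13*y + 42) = 3*y^3 - 2*y^2 - 121*y + 150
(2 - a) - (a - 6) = 8 - 2*a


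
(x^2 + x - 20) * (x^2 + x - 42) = x^4 + 2*x^3 - 61*x^2 - 62*x + 840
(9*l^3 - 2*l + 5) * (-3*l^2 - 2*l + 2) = -27*l^5 - 18*l^4 + 24*l^3 - 11*l^2 - 14*l + 10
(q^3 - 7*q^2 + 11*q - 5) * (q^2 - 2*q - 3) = q^5 - 9*q^4 + 22*q^3 - 6*q^2 - 23*q + 15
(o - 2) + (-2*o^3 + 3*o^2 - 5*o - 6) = -2*o^3 + 3*o^2 - 4*o - 8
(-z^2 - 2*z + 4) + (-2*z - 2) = -z^2 - 4*z + 2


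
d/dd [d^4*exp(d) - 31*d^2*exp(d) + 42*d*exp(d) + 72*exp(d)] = (d^4 + 4*d^3 - 31*d^2 - 20*d + 114)*exp(d)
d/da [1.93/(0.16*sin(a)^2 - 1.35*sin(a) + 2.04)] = (2.6055 - 0.6176*sin(a))*cos(a)/(0.16*sin(a)^2 - 1.35*sin(a) + 2.04)^2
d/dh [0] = 0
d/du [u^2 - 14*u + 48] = 2*u - 14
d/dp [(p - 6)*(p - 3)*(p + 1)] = 3*p^2 - 16*p + 9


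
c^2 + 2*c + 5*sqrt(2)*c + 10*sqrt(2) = (c + 2)*(c + 5*sqrt(2))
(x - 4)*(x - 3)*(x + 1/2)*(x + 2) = x^4 - 9*x^3/2 - 9*x^2/2 + 23*x + 12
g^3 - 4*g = g*(g - 2)*(g + 2)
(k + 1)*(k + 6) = k^2 + 7*k + 6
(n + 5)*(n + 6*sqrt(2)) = n^2 + 5*n + 6*sqrt(2)*n + 30*sqrt(2)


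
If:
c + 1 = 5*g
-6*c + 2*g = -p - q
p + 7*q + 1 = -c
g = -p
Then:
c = 1/69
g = 14/69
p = -14/69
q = -8/69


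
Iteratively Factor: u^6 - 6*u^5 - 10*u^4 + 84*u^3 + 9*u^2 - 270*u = (u + 2)*(u^5 - 8*u^4 + 6*u^3 + 72*u^2 - 135*u) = (u + 2)*(u + 3)*(u^4 - 11*u^3 + 39*u^2 - 45*u) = (u - 3)*(u + 2)*(u + 3)*(u^3 - 8*u^2 + 15*u) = (u - 3)^2*(u + 2)*(u + 3)*(u^2 - 5*u) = (u - 5)*(u - 3)^2*(u + 2)*(u + 3)*(u)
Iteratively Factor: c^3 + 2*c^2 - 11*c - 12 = (c + 4)*(c^2 - 2*c - 3) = (c - 3)*(c + 4)*(c + 1)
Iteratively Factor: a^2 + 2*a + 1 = (a + 1)*(a + 1)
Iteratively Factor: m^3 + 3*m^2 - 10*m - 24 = (m + 2)*(m^2 + m - 12) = (m + 2)*(m + 4)*(m - 3)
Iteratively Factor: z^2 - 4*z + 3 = (z - 1)*(z - 3)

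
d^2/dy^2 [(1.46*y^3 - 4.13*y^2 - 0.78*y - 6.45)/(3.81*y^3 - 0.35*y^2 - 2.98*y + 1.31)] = (-5.6843418860808e-14*y^7 - 116.009166*y^6 + 31.52394*y^5 - 1486.096596*y^4 + 444.184342*y^3 + 435.809088*y^2 + 165.678726*y - 140.736724)/(55.306341*y^9 - 15.241905*y^8 - 128.373759*y^7 + 80.848378*y^6 + 89.926512*y^5 - 98.083863*y^4 + 1.349411*y^3 + 33.098067*y^2 - 15.341934*y + 2.248091)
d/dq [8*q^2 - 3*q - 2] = 16*q - 3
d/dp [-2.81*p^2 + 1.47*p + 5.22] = 1.47 - 5.62*p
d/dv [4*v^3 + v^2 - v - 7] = 12*v^2 + 2*v - 1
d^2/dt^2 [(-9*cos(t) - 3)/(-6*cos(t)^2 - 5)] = (-432*(1 - cos(t)^2)^2 - 324*cos(t)^5 + 2268*cos(t)^3 + 144*cos(t)^2 - 1845*cos(t) + 252)/(6*cos(t)^2 + 5)^3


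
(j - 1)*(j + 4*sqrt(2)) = j^2 - j + 4*sqrt(2)*j - 4*sqrt(2)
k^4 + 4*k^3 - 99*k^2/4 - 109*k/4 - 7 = (k - 4)*(k + 1/2)^2*(k + 7)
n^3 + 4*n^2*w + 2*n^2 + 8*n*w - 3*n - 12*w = (n - 1)*(n + 3)*(n + 4*w)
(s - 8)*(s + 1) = s^2 - 7*s - 8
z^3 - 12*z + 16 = (z - 2)^2*(z + 4)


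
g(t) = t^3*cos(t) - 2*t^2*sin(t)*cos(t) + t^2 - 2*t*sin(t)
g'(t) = -t^3*sin(t) + 2*t^2*sin(t)^2 - 2*t^2*cos(t)^2 + 3*t^2*cos(t) - 4*t*sin(t)*cos(t) - 2*t*cos(t) + 2*t - 2*sin(t)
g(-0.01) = -0.00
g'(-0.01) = 0.02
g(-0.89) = -0.26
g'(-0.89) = 0.43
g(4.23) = -24.43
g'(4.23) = 69.74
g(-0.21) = -0.03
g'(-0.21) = 0.28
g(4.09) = -32.36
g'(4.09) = 43.87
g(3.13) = -20.71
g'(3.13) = -36.69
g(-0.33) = -0.07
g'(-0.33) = 0.33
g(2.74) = -8.17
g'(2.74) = -25.51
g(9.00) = -529.80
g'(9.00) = -581.72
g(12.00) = 1745.46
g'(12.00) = 1196.13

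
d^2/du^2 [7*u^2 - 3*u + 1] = 14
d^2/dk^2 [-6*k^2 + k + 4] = -12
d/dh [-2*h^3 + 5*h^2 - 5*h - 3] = -6*h^2 + 10*h - 5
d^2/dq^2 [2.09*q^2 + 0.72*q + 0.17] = 4.18000000000000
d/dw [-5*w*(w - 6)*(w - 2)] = -15*w^2 + 80*w - 60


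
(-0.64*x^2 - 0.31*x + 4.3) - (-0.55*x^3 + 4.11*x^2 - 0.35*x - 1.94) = 0.55*x^3 - 4.75*x^2 + 0.04*x + 6.24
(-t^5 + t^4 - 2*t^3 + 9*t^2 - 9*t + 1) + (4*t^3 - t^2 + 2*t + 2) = -t^5 + t^4 + 2*t^3 + 8*t^2 - 7*t + 3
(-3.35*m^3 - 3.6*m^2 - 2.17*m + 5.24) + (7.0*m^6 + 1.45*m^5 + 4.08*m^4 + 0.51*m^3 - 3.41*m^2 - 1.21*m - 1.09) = 7.0*m^6 + 1.45*m^5 + 4.08*m^4 - 2.84*m^3 - 7.01*m^2 - 3.38*m + 4.15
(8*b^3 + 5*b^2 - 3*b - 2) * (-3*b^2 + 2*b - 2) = -24*b^5 + b^4 + 3*b^3 - 10*b^2 + 2*b + 4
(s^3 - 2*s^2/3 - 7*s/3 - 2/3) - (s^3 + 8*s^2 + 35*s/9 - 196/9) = -26*s^2/3 - 56*s/9 + 190/9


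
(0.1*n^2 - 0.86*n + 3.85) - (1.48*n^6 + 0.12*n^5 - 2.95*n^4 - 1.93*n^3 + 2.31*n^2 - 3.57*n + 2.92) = -1.48*n^6 - 0.12*n^5 + 2.95*n^4 + 1.93*n^3 - 2.21*n^2 + 2.71*n + 0.93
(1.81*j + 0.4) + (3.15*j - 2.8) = 4.96*j - 2.4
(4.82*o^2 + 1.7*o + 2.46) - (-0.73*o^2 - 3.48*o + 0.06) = 5.55*o^2 + 5.18*o + 2.4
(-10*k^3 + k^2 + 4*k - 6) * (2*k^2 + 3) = -20*k^5 + 2*k^4 - 22*k^3 - 9*k^2 + 12*k - 18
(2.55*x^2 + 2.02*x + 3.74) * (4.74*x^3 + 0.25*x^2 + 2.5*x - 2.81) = 12.087*x^5 + 10.2123*x^4 + 24.6076*x^3 - 1.1805*x^2 + 3.6738*x - 10.5094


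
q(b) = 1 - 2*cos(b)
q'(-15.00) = -1.30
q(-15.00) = 2.52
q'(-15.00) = -1.30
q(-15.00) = 2.52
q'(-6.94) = -1.22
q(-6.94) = -0.58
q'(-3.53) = 0.76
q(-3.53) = 2.85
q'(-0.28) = -0.55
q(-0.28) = -0.92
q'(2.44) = 1.29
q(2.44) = 2.53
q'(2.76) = 0.74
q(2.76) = 2.86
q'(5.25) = -1.72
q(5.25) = -0.02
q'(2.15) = 1.67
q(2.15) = 2.09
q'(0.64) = 1.19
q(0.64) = -0.60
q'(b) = 2*sin(b)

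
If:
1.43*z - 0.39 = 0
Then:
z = 0.27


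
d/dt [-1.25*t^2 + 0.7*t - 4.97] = 0.7 - 2.5*t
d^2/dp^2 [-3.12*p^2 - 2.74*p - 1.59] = -6.24000000000000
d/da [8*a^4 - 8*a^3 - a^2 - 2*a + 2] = 32*a^3 - 24*a^2 - 2*a - 2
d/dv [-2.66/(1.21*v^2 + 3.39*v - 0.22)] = (6.4372*v + 9.0174)/(1.21*v^2 + 3.39*v - 0.22)^2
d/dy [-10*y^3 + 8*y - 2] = 8 - 30*y^2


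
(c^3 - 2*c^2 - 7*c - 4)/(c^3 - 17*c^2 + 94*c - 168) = (c^2 + 2*c + 1)/(c^2 - 13*c + 42)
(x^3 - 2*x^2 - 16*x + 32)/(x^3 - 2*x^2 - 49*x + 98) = (x^2 - 16)/(x^2 - 49)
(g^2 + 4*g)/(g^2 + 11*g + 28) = g/(g + 7)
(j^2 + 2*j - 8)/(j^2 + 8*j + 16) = (j - 2)/(j + 4)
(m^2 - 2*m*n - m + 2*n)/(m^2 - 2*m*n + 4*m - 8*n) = (m - 1)/(m + 4)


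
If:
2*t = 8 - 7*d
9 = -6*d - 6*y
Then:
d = -y - 3/2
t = 7*y/2 + 37/4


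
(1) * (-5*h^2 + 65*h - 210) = -5*h^2 + 65*h - 210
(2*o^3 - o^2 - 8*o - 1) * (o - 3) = 2*o^4 - 7*o^3 - 5*o^2 + 23*o + 3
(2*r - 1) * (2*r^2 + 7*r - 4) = 4*r^3 + 12*r^2 - 15*r + 4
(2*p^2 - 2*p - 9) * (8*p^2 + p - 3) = 16*p^4 - 14*p^3 - 80*p^2 - 3*p + 27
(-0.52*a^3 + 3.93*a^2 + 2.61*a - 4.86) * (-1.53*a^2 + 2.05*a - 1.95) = 0.7956*a^5 - 7.0789*a^4 + 5.0772*a^3 + 5.1228*a^2 - 15.0525*a + 9.477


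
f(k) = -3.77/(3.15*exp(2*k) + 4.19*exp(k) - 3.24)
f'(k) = -3.77*(-6.3*exp(2*k) - 4.19*exp(k))/(3.15*exp(2*k) + 4.19*exp(k) - 3.24)^2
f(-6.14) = 1.17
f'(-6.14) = 0.00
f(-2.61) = 1.29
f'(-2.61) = 0.15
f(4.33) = -0.00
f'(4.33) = 0.00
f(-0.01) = -0.94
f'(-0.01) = 2.44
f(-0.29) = -2.27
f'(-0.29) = 9.13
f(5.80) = -0.00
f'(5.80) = 0.00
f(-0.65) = 19.42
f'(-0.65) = 390.48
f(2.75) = -0.00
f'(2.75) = 0.01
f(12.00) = 0.00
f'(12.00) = 0.00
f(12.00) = 0.00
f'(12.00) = 0.00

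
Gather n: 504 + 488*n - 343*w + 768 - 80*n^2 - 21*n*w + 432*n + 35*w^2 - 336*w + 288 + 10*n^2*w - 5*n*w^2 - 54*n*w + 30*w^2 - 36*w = n^2*(10*w - 80) + n*(-5*w^2 - 75*w + 920) + 65*w^2 - 715*w + 1560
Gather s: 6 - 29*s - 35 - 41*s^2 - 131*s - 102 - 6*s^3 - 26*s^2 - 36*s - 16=-6*s^3 - 67*s^2 - 196*s - 147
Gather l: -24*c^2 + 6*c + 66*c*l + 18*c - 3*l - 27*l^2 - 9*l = -24*c^2 + 24*c - 27*l^2 + l*(66*c - 12)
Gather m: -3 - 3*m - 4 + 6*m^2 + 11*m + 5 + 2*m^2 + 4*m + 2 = 8*m^2 + 12*m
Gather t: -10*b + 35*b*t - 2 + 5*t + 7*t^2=-10*b + 7*t^2 + t*(35*b + 5) - 2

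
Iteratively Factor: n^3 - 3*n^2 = (n)*(n^2 - 3*n) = n*(n - 3)*(n)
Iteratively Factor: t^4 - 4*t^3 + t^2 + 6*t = (t - 2)*(t^3 - 2*t^2 - 3*t) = t*(t - 2)*(t^2 - 2*t - 3) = t*(t - 3)*(t - 2)*(t + 1)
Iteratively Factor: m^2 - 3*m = (m)*(m - 3)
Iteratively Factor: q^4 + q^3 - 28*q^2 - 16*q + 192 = (q - 3)*(q^3 + 4*q^2 - 16*q - 64) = (q - 3)*(q + 4)*(q^2 - 16) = (q - 3)*(q + 4)^2*(q - 4)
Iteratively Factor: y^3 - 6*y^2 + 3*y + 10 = (y - 5)*(y^2 - y - 2) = (y - 5)*(y - 2)*(y + 1)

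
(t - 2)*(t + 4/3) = t^2 - 2*t/3 - 8/3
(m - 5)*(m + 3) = m^2 - 2*m - 15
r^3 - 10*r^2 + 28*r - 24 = (r - 6)*(r - 2)^2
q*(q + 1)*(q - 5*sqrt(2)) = q^3 - 5*sqrt(2)*q^2 + q^2 - 5*sqrt(2)*q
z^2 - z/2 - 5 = (z - 5/2)*(z + 2)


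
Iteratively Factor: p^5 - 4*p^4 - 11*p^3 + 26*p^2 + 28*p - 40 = (p - 2)*(p^4 - 2*p^3 - 15*p^2 - 4*p + 20) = (p - 5)*(p - 2)*(p^3 + 3*p^2 - 4) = (p - 5)*(p - 2)*(p + 2)*(p^2 + p - 2) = (p - 5)*(p - 2)*(p - 1)*(p + 2)*(p + 2)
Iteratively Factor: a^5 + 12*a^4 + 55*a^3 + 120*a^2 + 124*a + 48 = (a + 3)*(a^4 + 9*a^3 + 28*a^2 + 36*a + 16) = (a + 2)*(a + 3)*(a^3 + 7*a^2 + 14*a + 8) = (a + 1)*(a + 2)*(a + 3)*(a^2 + 6*a + 8) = (a + 1)*(a + 2)*(a + 3)*(a + 4)*(a + 2)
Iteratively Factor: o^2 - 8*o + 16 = (o - 4)*(o - 4)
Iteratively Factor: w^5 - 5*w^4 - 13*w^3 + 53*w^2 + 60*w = (w + 1)*(w^4 - 6*w^3 - 7*w^2 + 60*w) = (w + 1)*(w + 3)*(w^3 - 9*w^2 + 20*w) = (w - 5)*(w + 1)*(w + 3)*(w^2 - 4*w) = w*(w - 5)*(w + 1)*(w + 3)*(w - 4)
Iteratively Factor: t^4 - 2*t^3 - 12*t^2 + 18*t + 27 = (t - 3)*(t^3 + t^2 - 9*t - 9) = (t - 3)^2*(t^2 + 4*t + 3) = (t - 3)^2*(t + 1)*(t + 3)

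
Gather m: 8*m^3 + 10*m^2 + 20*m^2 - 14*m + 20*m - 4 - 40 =8*m^3 + 30*m^2 + 6*m - 44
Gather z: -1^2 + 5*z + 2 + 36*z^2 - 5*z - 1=36*z^2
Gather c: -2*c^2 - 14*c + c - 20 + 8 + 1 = -2*c^2 - 13*c - 11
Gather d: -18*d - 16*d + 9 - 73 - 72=-34*d - 136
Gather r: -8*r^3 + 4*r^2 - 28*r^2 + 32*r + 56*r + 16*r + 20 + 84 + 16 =-8*r^3 - 24*r^2 + 104*r + 120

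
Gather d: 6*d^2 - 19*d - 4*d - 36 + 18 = 6*d^2 - 23*d - 18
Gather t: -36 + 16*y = 16*y - 36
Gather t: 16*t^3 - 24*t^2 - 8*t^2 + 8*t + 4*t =16*t^3 - 32*t^2 + 12*t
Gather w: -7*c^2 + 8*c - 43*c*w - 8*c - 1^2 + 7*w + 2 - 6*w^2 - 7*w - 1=-7*c^2 - 43*c*w - 6*w^2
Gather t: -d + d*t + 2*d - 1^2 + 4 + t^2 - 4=d*t + d + t^2 - 1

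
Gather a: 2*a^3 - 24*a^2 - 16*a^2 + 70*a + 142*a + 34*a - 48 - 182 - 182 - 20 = 2*a^3 - 40*a^2 + 246*a - 432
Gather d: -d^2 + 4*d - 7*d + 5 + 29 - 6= -d^2 - 3*d + 28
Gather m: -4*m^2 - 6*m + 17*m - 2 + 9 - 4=-4*m^2 + 11*m + 3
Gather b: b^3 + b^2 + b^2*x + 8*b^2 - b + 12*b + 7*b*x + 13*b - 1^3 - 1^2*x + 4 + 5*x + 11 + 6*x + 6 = b^3 + b^2*(x + 9) + b*(7*x + 24) + 10*x + 20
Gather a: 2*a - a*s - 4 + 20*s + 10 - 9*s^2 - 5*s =a*(2 - s) - 9*s^2 + 15*s + 6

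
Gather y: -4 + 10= 6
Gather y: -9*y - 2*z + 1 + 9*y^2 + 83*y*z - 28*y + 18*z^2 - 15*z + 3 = 9*y^2 + y*(83*z - 37) + 18*z^2 - 17*z + 4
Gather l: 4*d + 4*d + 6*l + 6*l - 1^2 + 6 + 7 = 8*d + 12*l + 12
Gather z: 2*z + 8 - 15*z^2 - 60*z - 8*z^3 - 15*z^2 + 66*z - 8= -8*z^3 - 30*z^2 + 8*z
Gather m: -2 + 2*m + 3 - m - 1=m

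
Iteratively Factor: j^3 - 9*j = (j)*(j^2 - 9) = j*(j - 3)*(j + 3)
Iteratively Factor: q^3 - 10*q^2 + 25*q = (q - 5)*(q^2 - 5*q) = (q - 5)^2*(q)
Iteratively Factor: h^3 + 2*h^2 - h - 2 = (h - 1)*(h^2 + 3*h + 2) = (h - 1)*(h + 2)*(h + 1)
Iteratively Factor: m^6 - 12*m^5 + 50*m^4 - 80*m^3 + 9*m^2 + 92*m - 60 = (m - 1)*(m^5 - 11*m^4 + 39*m^3 - 41*m^2 - 32*m + 60) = (m - 1)*(m + 1)*(m^4 - 12*m^3 + 51*m^2 - 92*m + 60) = (m - 2)*(m - 1)*(m + 1)*(m^3 - 10*m^2 + 31*m - 30) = (m - 5)*(m - 2)*(m - 1)*(m + 1)*(m^2 - 5*m + 6) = (m - 5)*(m - 2)^2*(m - 1)*(m + 1)*(m - 3)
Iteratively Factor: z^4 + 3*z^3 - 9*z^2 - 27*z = (z + 3)*(z^3 - 9*z) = (z - 3)*(z + 3)*(z^2 + 3*z) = (z - 3)*(z + 3)^2*(z)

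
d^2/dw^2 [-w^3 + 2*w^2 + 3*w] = 4 - 6*w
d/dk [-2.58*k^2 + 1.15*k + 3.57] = 1.15 - 5.16*k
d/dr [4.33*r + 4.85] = 4.33000000000000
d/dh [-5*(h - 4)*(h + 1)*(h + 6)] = -15*h^2 - 30*h + 110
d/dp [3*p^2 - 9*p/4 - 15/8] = 6*p - 9/4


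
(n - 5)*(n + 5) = n^2 - 25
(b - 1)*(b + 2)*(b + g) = b^3 + b^2*g + b^2 + b*g - 2*b - 2*g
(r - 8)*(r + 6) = r^2 - 2*r - 48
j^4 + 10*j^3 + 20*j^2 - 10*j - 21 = (j - 1)*(j + 1)*(j + 3)*(j + 7)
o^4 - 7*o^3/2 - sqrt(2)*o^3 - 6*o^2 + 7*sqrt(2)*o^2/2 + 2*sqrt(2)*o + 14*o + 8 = (o - 4)*(o + 1/2)*(o - 2*sqrt(2))*(o + sqrt(2))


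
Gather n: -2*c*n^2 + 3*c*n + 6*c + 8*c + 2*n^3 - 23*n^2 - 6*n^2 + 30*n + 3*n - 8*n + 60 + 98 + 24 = 14*c + 2*n^3 + n^2*(-2*c - 29) + n*(3*c + 25) + 182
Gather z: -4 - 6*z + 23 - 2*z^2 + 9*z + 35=-2*z^2 + 3*z + 54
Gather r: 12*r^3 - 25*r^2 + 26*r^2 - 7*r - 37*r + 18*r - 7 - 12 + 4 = 12*r^3 + r^2 - 26*r - 15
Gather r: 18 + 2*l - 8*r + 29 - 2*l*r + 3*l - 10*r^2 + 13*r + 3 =5*l - 10*r^2 + r*(5 - 2*l) + 50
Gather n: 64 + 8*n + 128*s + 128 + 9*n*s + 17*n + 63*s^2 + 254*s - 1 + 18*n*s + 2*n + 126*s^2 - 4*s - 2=n*(27*s + 27) + 189*s^2 + 378*s + 189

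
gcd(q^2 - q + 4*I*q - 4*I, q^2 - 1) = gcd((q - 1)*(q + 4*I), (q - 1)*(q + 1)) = q - 1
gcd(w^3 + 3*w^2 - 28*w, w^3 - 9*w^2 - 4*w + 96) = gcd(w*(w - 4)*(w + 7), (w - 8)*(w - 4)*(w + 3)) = w - 4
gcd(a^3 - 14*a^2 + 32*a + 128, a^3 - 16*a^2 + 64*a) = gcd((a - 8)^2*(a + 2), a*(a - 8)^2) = a^2 - 16*a + 64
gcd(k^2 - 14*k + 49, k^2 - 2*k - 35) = k - 7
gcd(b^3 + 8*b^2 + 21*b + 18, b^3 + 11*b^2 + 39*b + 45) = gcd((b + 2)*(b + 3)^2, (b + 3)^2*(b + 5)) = b^2 + 6*b + 9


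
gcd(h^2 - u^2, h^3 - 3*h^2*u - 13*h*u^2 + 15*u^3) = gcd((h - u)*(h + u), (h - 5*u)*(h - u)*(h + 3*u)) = -h + u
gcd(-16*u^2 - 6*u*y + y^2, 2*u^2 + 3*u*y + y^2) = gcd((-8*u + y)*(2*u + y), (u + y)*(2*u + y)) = 2*u + y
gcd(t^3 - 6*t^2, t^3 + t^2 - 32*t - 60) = t - 6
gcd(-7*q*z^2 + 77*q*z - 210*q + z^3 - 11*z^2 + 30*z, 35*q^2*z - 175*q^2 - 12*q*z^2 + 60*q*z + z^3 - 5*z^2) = -7*q*z + 35*q + z^2 - 5*z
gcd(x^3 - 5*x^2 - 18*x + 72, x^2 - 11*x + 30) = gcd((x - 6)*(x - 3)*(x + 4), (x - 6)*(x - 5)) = x - 6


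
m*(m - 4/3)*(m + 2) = m^3 + 2*m^2/3 - 8*m/3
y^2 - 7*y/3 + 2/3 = (y - 2)*(y - 1/3)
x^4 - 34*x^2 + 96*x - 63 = (x - 3)^2*(x - 1)*(x + 7)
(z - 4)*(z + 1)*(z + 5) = z^3 + 2*z^2 - 19*z - 20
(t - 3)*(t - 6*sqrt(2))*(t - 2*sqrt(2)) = t^3 - 8*sqrt(2)*t^2 - 3*t^2 + 24*t + 24*sqrt(2)*t - 72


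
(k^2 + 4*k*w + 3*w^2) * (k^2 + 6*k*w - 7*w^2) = k^4 + 10*k^3*w + 20*k^2*w^2 - 10*k*w^3 - 21*w^4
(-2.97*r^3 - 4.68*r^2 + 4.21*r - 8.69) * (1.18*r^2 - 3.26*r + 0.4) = -3.5046*r^5 + 4.1598*r^4 + 19.0366*r^3 - 25.8508*r^2 + 30.0134*r - 3.476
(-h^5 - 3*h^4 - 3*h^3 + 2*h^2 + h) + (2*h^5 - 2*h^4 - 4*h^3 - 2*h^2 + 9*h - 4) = h^5 - 5*h^4 - 7*h^3 + 10*h - 4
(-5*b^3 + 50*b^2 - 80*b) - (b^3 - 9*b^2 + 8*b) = -6*b^3 + 59*b^2 - 88*b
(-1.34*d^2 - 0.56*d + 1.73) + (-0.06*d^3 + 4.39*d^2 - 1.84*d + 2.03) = -0.06*d^3 + 3.05*d^2 - 2.4*d + 3.76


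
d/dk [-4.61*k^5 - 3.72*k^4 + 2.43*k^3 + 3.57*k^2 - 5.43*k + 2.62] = -23.05*k^4 - 14.88*k^3 + 7.29*k^2 + 7.14*k - 5.43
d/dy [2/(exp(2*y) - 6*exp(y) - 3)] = 4*(3 - exp(y))*exp(y)/(-exp(2*y) + 6*exp(y) + 3)^2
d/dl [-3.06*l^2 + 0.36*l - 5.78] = 0.36 - 6.12*l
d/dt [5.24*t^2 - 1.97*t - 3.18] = 10.48*t - 1.97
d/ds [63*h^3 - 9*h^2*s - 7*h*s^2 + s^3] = -9*h^2 - 14*h*s + 3*s^2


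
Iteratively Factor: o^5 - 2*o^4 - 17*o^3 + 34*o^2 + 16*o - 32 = (o - 1)*(o^4 - o^3 - 18*o^2 + 16*o + 32) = (o - 1)*(o + 4)*(o^3 - 5*o^2 + 2*o + 8) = (o - 4)*(o - 1)*(o + 4)*(o^2 - o - 2) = (o - 4)*(o - 1)*(o + 1)*(o + 4)*(o - 2)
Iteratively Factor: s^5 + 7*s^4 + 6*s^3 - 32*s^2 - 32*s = (s + 1)*(s^4 + 6*s^3 - 32*s) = (s - 2)*(s + 1)*(s^3 + 8*s^2 + 16*s) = (s - 2)*(s + 1)*(s + 4)*(s^2 + 4*s) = s*(s - 2)*(s + 1)*(s + 4)*(s + 4)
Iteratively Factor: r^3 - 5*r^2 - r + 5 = (r - 5)*(r^2 - 1) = (r - 5)*(r + 1)*(r - 1)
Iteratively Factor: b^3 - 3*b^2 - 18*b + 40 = (b + 4)*(b^2 - 7*b + 10) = (b - 2)*(b + 4)*(b - 5)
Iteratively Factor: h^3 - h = (h - 1)*(h^2 + h) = h*(h - 1)*(h + 1)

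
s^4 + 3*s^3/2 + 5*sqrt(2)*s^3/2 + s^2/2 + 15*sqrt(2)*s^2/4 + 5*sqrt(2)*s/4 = s*(s + 1/2)*(s + 1)*(s + 5*sqrt(2)/2)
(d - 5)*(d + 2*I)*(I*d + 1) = I*d^3 - d^2 - 5*I*d^2 + 5*d + 2*I*d - 10*I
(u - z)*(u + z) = u^2 - z^2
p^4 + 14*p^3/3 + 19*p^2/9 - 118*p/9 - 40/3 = (p - 5/3)*(p + 4/3)*(p + 2)*(p + 3)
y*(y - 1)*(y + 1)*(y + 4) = y^4 + 4*y^3 - y^2 - 4*y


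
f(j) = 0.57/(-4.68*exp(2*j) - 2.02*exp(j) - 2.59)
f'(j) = 0.57*(9.36*exp(2*j) + 2.02*exp(j))/(-4.68*exp(2*j) - 2.02*exp(j) - 2.59)^2 = (5.3352*exp(j) + 1.1514)*exp(j)/(4.68*exp(2*j) + 2.02*exp(j) + 2.59)^2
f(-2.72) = -0.21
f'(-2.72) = 0.01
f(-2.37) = -0.20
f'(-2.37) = 0.02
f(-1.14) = -0.15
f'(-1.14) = 0.07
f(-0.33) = -0.09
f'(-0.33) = 0.09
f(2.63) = -0.00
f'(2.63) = 0.00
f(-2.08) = -0.20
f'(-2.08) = 0.03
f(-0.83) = -0.13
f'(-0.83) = 0.08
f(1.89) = -0.00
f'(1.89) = 0.00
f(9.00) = 0.00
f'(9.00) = 0.00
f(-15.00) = -0.22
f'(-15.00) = 0.00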